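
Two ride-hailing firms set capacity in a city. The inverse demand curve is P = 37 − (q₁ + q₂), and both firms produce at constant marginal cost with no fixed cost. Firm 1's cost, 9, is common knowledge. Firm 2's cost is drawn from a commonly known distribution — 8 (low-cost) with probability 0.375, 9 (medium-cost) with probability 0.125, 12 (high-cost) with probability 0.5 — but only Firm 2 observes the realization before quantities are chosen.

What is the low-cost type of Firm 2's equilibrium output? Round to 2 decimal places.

Type-c best response for Firm 2: q₂(c) = (37 − c)/2 − q₁/2.
Firm 1 maximizes expected profit; its first-order condition is 37 − 2q₁ − E[q₂] − 9 = 0.
Substituting E[q₂] and solving: E[c₂] = 10.125, so q₁ = (37 − 2·9 + 10.125)/3 = 9.70833.
q₂(low-cost) = (37 − 8 − 9.70833)/2 = 9.64583.

9.65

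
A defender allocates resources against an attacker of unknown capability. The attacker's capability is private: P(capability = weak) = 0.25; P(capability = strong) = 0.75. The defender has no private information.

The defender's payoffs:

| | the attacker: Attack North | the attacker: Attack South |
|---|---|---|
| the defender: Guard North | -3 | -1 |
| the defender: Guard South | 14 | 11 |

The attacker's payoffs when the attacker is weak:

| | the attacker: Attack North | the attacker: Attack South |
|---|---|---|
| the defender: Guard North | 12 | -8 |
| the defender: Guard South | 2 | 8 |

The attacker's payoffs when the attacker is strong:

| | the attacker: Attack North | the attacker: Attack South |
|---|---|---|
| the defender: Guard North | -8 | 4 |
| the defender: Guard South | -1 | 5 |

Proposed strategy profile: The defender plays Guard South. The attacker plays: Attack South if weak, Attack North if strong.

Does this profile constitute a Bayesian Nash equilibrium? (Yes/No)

A profile is a BNE iff every type of every player is best-responding given beliefs about the other side.
The defender plays Guard South: E[Guard South] = 0.25·(11) + 0.75·(14) = 13.25; E[Guard North] = -2.5. Best-responding. ✓
The attacker (capability weak), facing Guard South: Attack North gives 2, Attack South gives 8. Proposed Attack South is best. ✓
The attacker (capability strong), facing Guard South: Attack North gives -1, Attack South gives 5. Proposed Attack North is not best — profitable deviation exists. ✗

No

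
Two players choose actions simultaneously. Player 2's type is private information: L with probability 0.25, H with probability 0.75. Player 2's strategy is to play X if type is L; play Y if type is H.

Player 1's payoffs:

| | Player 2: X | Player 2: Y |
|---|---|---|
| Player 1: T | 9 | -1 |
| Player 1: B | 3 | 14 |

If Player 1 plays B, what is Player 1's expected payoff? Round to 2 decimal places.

11.25

Take the expectation over Player 2's type, weighting each type's action by its prior probability.
E[B] = 0.25·3 + 0.75·14 = 0.75 + 10.5 = 11.25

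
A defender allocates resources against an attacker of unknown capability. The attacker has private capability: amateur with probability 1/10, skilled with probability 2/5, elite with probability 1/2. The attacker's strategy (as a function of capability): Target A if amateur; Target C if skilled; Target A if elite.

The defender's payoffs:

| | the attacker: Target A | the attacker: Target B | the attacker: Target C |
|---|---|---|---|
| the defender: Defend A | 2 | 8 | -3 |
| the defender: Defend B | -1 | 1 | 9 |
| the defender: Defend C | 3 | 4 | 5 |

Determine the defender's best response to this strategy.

E[Defend A] = 1/10·(2) + 2/5·(-3) + 1/2·(2) = 0
E[Defend B] = 1/10·(-1) + 2/5·(9) + 1/2·(-1) = 3
E[Defend C] = 1/10·(3) + 2/5·(5) + 1/2·(3) = 19/5
Best response: Defend C (19/5 is the largest).

Defend C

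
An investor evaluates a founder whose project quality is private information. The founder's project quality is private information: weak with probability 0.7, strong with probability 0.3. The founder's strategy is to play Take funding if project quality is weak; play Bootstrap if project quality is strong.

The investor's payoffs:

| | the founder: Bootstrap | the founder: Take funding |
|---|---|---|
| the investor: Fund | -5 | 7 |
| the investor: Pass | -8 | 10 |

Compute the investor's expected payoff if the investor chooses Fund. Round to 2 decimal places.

Take the expectation over the founder's project quality, weighting each type's action by its prior probability.
E[Fund] = 0.7·7 + 0.3·(-5) = 4.9 + (-1.5) = 3.4

3.40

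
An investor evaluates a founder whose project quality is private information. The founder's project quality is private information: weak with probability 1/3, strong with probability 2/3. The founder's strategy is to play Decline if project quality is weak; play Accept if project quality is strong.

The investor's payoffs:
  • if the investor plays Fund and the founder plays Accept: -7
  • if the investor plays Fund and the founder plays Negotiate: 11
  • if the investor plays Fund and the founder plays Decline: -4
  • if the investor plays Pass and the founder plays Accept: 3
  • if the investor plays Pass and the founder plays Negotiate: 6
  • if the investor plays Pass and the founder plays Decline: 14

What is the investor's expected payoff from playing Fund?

-6

E[Fund] = 1/3·(-4) + 2/3·(-7) = (-4/3) + (-14/3) = -6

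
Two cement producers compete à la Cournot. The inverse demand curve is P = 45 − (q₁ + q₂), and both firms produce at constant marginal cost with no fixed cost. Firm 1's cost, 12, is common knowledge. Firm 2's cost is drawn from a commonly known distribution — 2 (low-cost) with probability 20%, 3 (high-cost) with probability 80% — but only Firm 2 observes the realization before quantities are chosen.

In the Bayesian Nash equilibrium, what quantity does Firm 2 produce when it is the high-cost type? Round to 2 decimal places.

Type-c best response for Firm 2: q₂(c) = (45 − c)/2 − q₁/2.
Firm 1 maximizes expected profit; its first-order condition is 45 − 2q₁ − E[q₂] − 12 = 0.
Substituting E[q₂] and solving: E[c₂] = 2.8, so q₁ = (45 − 2·12 + 2.8)/3 = 7.93333.
q₂(high-cost) = (45 − 3 − 7.93333)/2 = 17.0333.

17.03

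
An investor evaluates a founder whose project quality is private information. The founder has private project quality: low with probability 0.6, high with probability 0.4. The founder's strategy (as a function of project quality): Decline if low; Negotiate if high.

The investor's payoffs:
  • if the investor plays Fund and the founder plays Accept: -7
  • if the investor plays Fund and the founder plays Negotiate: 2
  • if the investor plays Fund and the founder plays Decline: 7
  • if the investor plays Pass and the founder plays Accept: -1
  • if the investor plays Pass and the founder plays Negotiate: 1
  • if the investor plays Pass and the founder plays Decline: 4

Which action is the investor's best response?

Compute the investor's expected payoff for each action, taking the expectation over the founder's type.
E[Fund] = 0.6·(7) + 0.4·(2) = 5
E[Pass] = 0.6·(4) + 0.4·(1) = 2.8
Best response: Fund (5 is the largest).

Fund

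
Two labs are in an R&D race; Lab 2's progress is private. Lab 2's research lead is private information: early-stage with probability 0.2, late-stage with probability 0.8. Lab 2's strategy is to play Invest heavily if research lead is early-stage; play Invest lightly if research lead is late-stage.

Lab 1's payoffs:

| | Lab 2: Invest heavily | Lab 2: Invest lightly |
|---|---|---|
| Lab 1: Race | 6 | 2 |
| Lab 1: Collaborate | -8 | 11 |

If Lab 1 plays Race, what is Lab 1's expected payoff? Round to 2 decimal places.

Take the expectation over Lab 2's research lead, weighting each type's action by its prior probability.
E[Race] = 0.2·6 + 0.8·2 = 1.2 + 1.6 = 2.8

2.80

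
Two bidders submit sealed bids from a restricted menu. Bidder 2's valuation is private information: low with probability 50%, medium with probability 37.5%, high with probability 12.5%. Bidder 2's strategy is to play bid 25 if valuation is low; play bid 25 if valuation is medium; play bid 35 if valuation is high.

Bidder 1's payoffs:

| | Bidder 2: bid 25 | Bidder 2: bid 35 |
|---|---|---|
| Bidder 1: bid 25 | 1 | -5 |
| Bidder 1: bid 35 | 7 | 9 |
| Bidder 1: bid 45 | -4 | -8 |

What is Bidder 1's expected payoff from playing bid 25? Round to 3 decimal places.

Take the expectation over Bidder 2's valuation, weighting each type's action by its prior probability.
E[bid 25] = 0.5·1 + 0.375·1 + 0.125·(-5) = 0.5 + 0.375 + (-0.625) = 0.25

0.250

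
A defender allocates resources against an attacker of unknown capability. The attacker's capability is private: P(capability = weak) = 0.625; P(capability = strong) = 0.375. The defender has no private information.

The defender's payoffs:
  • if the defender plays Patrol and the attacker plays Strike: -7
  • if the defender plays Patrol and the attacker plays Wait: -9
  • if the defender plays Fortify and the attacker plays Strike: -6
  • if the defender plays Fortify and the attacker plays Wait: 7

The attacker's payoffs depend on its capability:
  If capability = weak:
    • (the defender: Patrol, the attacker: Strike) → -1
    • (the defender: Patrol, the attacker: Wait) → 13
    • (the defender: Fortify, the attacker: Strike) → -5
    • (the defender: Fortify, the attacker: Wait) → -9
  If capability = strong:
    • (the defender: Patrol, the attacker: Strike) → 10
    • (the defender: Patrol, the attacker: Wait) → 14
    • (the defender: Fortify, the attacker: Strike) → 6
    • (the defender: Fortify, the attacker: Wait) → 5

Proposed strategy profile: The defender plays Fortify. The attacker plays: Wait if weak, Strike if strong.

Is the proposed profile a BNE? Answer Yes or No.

No

The defender plays Fortify: E[Fortify] = 0.625·(7) + 0.375·(-6) = 2.125; E[Patrol] = -8.25. Best-responding. ✓
The attacker (capability weak), facing Fortify: Strike gives -5, Wait gives -9. Proposed Wait is not best — profitable deviation exists. ✗
The attacker (capability strong), facing Fortify: Strike gives 6, Wait gives 5. Proposed Strike is best. ✓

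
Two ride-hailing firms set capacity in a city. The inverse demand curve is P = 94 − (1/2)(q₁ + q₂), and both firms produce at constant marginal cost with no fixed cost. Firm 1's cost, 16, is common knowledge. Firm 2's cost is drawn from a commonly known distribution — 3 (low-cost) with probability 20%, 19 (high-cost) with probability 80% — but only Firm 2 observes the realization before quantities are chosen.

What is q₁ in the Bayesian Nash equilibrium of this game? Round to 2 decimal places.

Each type of Firm 2 best-responds to q₁; Firm 1 best-responds to the expected q₂ over Firm 2's types.
Firm 2 with cost c maximizes (94 − (1/2)(q₁+q₂) − c)·q₂, giving q₂(c) = (94 − c − (1/2)q₁).
E[c₂] = 0.2·3 + 0.8·19 = 15.8
Firm 1's FOC against E[q₂] yields q₁ = (94 − 2·16 + E[c₂])/(3/2) = (94 − 32 + 15.8)/(3/2) = 51.8667.

51.87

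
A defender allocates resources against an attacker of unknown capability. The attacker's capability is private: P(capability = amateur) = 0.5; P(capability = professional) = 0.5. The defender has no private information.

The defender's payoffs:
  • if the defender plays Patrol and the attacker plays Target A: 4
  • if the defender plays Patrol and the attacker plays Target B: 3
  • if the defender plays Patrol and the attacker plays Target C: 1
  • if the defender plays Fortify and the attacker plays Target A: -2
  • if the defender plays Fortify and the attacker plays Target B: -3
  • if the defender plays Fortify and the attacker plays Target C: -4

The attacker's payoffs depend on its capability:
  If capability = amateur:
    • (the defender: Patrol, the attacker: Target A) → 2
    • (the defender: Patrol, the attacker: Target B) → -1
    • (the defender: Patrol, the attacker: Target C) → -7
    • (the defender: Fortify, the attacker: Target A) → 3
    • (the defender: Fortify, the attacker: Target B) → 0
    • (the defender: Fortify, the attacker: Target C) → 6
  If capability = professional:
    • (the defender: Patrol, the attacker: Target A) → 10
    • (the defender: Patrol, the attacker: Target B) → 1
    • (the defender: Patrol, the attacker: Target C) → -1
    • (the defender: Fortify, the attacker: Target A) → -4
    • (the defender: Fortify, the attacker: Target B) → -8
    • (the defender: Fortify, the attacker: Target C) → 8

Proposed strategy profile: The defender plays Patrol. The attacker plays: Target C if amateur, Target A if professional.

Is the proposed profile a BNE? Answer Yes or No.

No

The defender plays Patrol: E[Patrol] = 0.5·(1) + 0.5·(4) = 2.5; E[Fortify] = -3. Best-responding. ✓
The attacker (capability amateur), facing Patrol: Target A gives 2, Target B gives -1, Target C gives -7. Proposed Target C is not best — profitable deviation exists. ✗
The attacker (capability professional), facing Patrol: Target A gives 10, Target B gives 1, Target C gives -1. Proposed Target A is best. ✓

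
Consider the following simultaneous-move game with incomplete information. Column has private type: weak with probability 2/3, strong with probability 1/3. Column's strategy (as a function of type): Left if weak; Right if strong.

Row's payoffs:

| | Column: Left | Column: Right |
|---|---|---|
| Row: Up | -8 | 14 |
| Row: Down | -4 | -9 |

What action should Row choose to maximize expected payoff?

Up

E[Up] = 2/3·(-8) + 1/3·(14) = -2/3
E[Down] = 2/3·(-4) + 1/3·(-9) = -17/3
Best response: Up (-2/3 is the largest).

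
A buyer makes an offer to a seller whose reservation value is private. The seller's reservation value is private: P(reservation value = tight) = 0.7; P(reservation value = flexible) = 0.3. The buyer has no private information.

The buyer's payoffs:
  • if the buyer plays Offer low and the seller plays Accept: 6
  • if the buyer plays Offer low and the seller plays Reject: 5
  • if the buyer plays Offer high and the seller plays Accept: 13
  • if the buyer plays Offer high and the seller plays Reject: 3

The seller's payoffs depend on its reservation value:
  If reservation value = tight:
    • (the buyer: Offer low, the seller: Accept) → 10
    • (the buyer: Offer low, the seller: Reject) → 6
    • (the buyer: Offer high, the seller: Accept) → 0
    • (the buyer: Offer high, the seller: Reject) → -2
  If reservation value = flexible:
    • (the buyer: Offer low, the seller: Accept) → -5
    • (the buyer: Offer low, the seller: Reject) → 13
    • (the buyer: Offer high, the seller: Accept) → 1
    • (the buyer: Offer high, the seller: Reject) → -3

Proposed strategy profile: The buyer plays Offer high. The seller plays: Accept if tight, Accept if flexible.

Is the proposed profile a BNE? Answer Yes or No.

The buyer plays Offer high: E[Offer high] = 0.7·(13) + 0.3·(13) = 13; E[Offer low] = 6. Best-responding. ✓
The seller (reservation value tight), facing Offer high: Accept gives 0, Reject gives -2. Proposed Accept is best. ✓
The seller (reservation value flexible), facing Offer high: Accept gives 1, Reject gives -3. Proposed Accept is best. ✓

Yes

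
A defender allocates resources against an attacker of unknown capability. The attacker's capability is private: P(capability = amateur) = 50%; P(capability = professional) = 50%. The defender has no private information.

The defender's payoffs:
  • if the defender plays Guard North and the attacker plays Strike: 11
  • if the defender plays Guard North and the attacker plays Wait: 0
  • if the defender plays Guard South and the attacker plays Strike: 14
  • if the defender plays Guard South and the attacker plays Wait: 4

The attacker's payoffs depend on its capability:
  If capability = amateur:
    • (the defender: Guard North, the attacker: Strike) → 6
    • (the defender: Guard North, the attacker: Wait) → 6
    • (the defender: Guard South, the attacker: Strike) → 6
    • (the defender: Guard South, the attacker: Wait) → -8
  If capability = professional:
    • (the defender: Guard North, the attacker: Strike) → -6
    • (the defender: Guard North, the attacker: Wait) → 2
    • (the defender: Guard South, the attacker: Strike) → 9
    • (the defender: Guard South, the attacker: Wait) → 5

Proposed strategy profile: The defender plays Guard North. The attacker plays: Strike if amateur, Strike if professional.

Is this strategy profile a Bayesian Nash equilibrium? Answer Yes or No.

No

A profile is a BNE iff every type of every player is best-responding given beliefs about the other side.
The defender plays Guard North: E[Guard North] = 0.5·(11) + 0.5·(11) = 11; E[Guard South] = 14. Not best-responding. ✗
The attacker (capability amateur), facing Guard North: Strike gives 6, Wait gives 6. Proposed Strike is best. ✓
The attacker (capability professional), facing Guard North: Strike gives -6, Wait gives 2. Proposed Strike is not best — profitable deviation exists. ✗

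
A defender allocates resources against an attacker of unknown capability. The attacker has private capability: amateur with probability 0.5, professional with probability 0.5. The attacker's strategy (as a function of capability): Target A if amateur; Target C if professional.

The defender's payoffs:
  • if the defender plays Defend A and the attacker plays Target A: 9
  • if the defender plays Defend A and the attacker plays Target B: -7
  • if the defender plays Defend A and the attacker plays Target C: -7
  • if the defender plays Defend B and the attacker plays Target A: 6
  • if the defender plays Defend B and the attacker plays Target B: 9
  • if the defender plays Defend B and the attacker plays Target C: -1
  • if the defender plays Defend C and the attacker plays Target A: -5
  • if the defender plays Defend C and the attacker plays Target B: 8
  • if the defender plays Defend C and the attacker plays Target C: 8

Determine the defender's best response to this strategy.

Defend B

Compute the defender's expected payoff for each action, taking the expectation over the attacker's type.
E[Defend A] = 0.5·(9) + 0.5·(-7) = 1
E[Defend B] = 0.5·(6) + 0.5·(-1) = 2.5
E[Defend C] = 0.5·(-5) + 0.5·(8) = 1.5
Best response: Defend B (2.5 is the largest).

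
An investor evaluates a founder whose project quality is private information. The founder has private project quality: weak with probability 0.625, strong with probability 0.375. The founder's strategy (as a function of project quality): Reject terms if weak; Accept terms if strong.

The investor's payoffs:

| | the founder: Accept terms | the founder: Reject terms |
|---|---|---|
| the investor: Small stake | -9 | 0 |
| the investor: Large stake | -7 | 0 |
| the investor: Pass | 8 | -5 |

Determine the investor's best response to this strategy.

Compute the investor's expected payoff for each action, taking the expectation over the founder's type.
E[Small stake] = 0.625·(0) + 0.375·(-9) = -3.375
E[Large stake] = 0.625·(0) + 0.375·(-7) = -2.625
E[Pass] = 0.625·(-5) + 0.375·(8) = -0.125
Best response: Pass (-0.125 is the largest).

Pass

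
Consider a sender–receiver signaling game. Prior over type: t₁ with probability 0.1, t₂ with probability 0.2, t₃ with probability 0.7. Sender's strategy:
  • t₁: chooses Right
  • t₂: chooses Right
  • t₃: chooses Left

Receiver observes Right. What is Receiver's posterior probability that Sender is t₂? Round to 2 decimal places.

0.67

P(Right) = 0.1·1 + 0.2·1 + 0.7·0 = 0.3
P(t₂ | Right) = (0.2·1) / 0.3 = 0.2 / 0.3 = 0.666667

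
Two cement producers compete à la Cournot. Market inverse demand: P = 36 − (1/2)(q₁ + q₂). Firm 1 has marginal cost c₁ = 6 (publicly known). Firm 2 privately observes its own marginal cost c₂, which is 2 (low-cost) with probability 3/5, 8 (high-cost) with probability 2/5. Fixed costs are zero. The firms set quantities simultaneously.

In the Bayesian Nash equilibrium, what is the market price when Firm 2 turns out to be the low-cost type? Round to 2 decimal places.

Firm 2 with cost c maximizes (36 − (1/2)(q₁+q₂) − c)·q₂, giving q₂(c) = (36 − c − (1/2)q₁).
E[c₂] = 3/5·2 + 2/5·8 = 4.4
Firm 1's FOC against E[q₂] yields q₁ = (36 − 2·6 + E[c₂])/(3/2) = (36 − 12 + 4.4)/(3/2) = 18.9333.
q₂(low-cost) = 24.5333, so P = 36 − (1/2)·(18.9333 + 24.5333) = 14.2667.

14.27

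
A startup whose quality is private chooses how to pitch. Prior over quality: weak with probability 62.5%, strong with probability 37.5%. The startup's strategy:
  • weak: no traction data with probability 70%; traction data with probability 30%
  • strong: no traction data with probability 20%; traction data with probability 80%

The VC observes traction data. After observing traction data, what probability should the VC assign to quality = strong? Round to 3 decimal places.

0.615

P(traction data) = 0.625·0.3 + 0.375·0.8 = 0.4875
P(strong | traction data) = (0.375·0.8) / 0.4875 = 0.3 / 0.4875 = 0.615385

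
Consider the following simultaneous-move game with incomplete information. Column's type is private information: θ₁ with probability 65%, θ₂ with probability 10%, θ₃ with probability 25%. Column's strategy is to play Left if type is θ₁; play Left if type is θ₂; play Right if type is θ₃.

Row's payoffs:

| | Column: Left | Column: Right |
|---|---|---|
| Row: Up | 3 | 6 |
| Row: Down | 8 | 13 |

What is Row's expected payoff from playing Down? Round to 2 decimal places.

E[Down] = 0.65·8 + 0.1·8 + 0.25·13 = 5.2 + 0.8 + 3.25 = 9.25

9.25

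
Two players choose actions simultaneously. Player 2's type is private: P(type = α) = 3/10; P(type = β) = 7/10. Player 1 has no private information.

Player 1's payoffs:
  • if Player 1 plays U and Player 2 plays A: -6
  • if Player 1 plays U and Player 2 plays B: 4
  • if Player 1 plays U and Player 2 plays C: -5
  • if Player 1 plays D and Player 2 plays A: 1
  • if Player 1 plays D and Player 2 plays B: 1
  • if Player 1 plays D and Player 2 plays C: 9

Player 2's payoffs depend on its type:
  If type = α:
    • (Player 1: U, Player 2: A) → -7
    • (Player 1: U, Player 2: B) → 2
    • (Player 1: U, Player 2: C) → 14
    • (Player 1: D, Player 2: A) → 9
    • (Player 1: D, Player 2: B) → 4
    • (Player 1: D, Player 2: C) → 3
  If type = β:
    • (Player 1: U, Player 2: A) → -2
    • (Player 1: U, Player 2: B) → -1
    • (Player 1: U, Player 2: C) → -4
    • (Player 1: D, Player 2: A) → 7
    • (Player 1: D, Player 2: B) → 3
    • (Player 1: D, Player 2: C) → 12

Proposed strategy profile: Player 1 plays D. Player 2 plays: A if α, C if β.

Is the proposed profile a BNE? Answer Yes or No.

Yes

Player 1 plays D: E[D] = 3/10·(1) + 7/10·(9) = 33/5; E[U] = -53/10. Best-responding. ✓
Player 2 (type α), facing D: A gives 9, B gives 4, C gives 3. Proposed A is best. ✓
Player 2 (type β), facing D: A gives 7, B gives 3, C gives 12. Proposed C is best. ✓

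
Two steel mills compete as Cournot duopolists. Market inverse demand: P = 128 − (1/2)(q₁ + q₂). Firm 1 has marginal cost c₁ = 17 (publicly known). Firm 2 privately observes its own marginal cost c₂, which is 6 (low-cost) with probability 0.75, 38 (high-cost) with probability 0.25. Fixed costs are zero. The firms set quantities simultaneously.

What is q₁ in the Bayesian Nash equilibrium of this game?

72

Type-c best response for Firm 2: q₂(c) = (128 − c) − q₁/2.
Firm 1 maximizes expected profit; its first-order condition is 128 − q₁ − (1/2)E[q₂] − 17 = 0.
Substituting E[q₂] and solving: E[c₂] = 14, so q₁ = (128 − 2·17 + 14)/(3/2) = 72.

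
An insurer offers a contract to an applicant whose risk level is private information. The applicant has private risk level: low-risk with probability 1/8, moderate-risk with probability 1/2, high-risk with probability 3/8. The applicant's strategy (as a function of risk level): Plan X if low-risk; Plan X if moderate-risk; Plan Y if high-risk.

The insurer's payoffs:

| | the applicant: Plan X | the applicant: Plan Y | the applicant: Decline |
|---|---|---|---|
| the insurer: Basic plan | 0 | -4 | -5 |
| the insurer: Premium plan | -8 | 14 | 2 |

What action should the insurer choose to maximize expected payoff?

E[Basic plan] = 1/8·(0) + 1/2·(0) + 3/8·(-4) = -3/2
E[Premium plan] = 1/8·(-8) + 1/2·(-8) + 3/8·(14) = 1/4
Best response: Premium plan (1/4 is the largest).

Premium plan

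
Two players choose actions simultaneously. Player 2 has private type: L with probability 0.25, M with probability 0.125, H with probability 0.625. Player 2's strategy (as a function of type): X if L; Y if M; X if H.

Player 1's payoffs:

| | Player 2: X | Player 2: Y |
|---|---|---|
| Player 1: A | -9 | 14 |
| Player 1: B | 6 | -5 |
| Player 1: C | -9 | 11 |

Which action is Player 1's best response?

B

Compute Player 1's expected payoff for each action, taking the expectation over Player 2's type.
E[A] = 0.25·(-9) + 0.125·(14) + 0.625·(-9) = -6.125
E[B] = 0.25·(6) + 0.125·(-5) + 0.625·(6) = 4.625
E[C] = 0.25·(-9) + 0.125·(11) + 0.625·(-9) = -6.5
Best response: B (4.625 is the largest).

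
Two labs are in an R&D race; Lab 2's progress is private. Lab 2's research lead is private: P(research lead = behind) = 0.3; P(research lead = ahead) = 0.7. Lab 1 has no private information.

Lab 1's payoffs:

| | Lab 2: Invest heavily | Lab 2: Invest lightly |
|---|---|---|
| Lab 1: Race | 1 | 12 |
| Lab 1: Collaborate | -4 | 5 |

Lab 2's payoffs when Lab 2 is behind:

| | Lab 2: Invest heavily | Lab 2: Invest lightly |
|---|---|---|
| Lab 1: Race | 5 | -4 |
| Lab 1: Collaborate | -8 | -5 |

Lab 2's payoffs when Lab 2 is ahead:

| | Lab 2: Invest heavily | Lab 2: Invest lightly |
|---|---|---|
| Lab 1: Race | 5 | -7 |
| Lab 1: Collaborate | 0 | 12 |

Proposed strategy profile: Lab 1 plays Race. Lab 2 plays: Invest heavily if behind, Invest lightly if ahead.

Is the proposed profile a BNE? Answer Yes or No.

No

A profile is a BNE iff every type of every player is best-responding given beliefs about the other side.
Lab 1 plays Race: E[Race] = 0.3·(1) + 0.7·(12) = 8.7; E[Collaborate] = 2.3. Best-responding. ✓
Lab 2 (research lead behind), facing Race: Invest heavily gives 5, Invest lightly gives -4. Proposed Invest heavily is best. ✓
Lab 2 (research lead ahead), facing Race: Invest heavily gives 5, Invest lightly gives -7. Proposed Invest lightly is not best — profitable deviation exists. ✗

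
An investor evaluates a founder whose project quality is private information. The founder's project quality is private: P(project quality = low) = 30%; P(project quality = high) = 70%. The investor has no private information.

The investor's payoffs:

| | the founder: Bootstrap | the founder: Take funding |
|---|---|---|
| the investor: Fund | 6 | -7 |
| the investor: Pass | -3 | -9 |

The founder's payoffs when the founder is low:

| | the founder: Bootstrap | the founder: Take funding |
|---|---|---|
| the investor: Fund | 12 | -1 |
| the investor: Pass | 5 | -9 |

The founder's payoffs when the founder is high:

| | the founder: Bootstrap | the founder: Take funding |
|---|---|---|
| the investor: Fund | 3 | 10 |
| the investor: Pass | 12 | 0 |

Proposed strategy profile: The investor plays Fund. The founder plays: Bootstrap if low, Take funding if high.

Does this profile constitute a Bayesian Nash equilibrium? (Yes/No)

Yes

The investor plays Fund: E[Fund] = 0.3·(6) + 0.7·(-7) = -3.1; E[Pass] = -7.2. Best-responding. ✓
The founder (project quality low), facing Fund: Bootstrap gives 12, Take funding gives -1. Proposed Bootstrap is best. ✓
The founder (project quality high), facing Fund: Bootstrap gives 3, Take funding gives 10. Proposed Take funding is best. ✓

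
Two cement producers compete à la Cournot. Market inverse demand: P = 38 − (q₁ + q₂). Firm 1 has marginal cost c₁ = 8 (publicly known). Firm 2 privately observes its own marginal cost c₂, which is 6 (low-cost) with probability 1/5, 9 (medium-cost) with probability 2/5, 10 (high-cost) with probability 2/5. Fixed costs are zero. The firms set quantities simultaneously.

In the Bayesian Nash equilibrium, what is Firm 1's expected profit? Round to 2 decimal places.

Each type of Firm 2 best-responds to q₁; Firm 1 best-responds to the expected q₂ over Firm 2's types.
Firm 2 with cost c maximizes (38 − (q₁+q₂) − c)·q₂, giving q₂(c) = (38 − c − q₁)/2.
E[c₂] = 1/5·6 + 2/5·9 + 2/5·10 = 8.8
Firm 1's FOC against E[q₂] yields q₁ = (38 − 2·8 + E[c₂])/3 = (38 − 16 + 8.8)/3 = 10.2667.
E[P] = 38 − (q₁ + E[q₂]) = 18.2667; Firm 1's expected profit = (E[P] − 8)·q₁ = (18.2667 − 8)·10.2667 = 105.404.

105.40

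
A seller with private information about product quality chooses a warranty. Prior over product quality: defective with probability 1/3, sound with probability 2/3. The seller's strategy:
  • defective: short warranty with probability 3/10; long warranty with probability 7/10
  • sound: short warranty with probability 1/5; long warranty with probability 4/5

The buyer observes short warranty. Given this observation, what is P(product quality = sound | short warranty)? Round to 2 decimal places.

Apply Bayes' rule using the sender's strategy as the likelihood.
P(short warranty) = (1/3)·(3/10) + (2/3)·(1/5) = 7/30
P(sound | short warranty) = ((2/3)·(1/5)) / (7/30) = (2/15) / (7/30) = 4/7

0.57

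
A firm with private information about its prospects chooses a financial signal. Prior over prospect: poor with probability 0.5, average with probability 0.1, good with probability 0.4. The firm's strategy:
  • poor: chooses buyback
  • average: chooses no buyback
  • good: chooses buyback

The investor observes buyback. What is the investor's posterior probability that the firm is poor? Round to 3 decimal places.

Apply Bayes' rule using the sender's strategy as the likelihood.
P(buyback) = 0.5·1 + 0.1·0 + 0.4·1 = 0.9
P(poor | buyback) = (0.5·1) / 0.9 = 0.5 / 0.9 = 0.555556

0.556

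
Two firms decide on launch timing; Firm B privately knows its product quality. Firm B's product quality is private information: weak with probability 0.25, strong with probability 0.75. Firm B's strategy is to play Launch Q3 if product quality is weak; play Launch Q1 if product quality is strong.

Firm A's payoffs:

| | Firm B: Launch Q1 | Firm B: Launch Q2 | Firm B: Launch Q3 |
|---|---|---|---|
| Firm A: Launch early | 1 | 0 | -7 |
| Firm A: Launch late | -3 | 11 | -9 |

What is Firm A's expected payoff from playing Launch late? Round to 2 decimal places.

E[Launch late] = 0.25·(-9) + 0.75·(-3) = (-2.25) + (-2.25) = -4.5

-4.50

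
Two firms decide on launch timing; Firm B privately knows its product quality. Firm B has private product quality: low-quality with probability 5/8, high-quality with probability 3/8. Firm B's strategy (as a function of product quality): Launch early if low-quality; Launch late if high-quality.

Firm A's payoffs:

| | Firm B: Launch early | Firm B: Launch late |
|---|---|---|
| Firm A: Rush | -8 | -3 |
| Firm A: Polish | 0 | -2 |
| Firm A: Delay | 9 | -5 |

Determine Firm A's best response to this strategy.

Compute Firm A's expected payoff for each action, taking the expectation over Firm B's type.
E[Rush] = 5/8·(-8) + 3/8·(-3) = -49/8
E[Polish] = 5/8·(0) + 3/8·(-2) = -3/4
E[Delay] = 5/8·(9) + 3/8·(-5) = 15/4
Best response: Delay (15/4 is the largest).

Delay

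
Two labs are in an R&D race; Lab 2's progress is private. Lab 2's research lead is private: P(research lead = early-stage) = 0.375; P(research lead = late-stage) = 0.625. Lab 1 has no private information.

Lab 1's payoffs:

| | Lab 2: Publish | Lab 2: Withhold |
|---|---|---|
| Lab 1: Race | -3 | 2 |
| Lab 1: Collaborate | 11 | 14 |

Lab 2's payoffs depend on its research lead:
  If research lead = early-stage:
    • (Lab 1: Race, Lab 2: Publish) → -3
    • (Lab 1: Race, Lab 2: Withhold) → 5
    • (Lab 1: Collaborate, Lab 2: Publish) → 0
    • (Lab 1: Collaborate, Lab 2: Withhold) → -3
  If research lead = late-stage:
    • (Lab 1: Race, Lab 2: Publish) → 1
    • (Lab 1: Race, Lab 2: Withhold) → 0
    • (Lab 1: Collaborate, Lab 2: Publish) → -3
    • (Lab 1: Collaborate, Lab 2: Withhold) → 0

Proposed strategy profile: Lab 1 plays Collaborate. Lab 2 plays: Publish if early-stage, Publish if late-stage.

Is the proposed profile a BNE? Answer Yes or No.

Lab 1 plays Collaborate: E[Collaborate] = 0.375·(11) + 0.625·(11) = 11; E[Race] = -3. Best-responding. ✓
Lab 2 (research lead early-stage), facing Collaborate: Publish gives 0, Withhold gives -3. Proposed Publish is best. ✓
Lab 2 (research lead late-stage), facing Collaborate: Publish gives -3, Withhold gives 0. Proposed Publish is not best — profitable deviation exists. ✗

No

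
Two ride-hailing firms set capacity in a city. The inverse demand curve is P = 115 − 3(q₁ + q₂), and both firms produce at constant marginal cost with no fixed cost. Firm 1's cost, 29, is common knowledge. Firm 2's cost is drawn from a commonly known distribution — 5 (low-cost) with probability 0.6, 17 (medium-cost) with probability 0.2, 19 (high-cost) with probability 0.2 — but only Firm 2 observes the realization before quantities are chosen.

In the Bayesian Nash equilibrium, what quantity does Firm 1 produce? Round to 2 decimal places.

7.47

Type-c best response for Firm 2: q₂(c) = (115 − c)/6 − q₁/2.
Firm 1 maximizes expected profit; its first-order condition is 115 − 6q₁ − 3E[q₂] − 29 = 0.
Substituting E[q₂] and solving: E[c₂] = 10.2, so q₁ = (115 − 2·29 + 10.2)/9 = 7.46667.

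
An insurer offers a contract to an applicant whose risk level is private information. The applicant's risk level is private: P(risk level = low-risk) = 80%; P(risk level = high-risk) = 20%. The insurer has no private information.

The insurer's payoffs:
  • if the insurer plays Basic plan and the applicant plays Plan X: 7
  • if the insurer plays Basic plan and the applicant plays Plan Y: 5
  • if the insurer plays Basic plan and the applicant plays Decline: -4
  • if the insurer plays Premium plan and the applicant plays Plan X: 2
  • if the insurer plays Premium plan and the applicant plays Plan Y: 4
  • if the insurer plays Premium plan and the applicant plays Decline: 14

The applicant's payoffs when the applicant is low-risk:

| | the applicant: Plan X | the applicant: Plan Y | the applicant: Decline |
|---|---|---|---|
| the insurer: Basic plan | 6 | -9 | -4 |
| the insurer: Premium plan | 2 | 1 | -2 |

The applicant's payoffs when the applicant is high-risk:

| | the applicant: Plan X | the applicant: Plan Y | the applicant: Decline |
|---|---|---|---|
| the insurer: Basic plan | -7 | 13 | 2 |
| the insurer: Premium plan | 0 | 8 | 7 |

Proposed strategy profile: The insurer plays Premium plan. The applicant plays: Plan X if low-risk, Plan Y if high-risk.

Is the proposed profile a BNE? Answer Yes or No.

No

A profile is a BNE iff every type of every player is best-responding given beliefs about the other side.
The insurer plays Premium plan: E[Premium plan] = 0.8·(2) + 0.2·(4) = 2.4; E[Basic plan] = 6.6. Not best-responding. ✗
The applicant (risk level low-risk), facing Premium plan: Plan X gives 2, Plan Y gives 1, Decline gives -2. Proposed Plan X is best. ✓
The applicant (risk level high-risk), facing Premium plan: Plan X gives 0, Plan Y gives 8, Decline gives 7. Proposed Plan Y is best. ✓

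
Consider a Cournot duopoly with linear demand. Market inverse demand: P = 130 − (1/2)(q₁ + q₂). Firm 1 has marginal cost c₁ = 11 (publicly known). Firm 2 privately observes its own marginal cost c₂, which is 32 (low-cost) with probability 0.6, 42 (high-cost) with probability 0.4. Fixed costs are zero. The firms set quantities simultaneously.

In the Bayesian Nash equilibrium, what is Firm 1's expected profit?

Type-c best response for Firm 2: q₂(c) = (130 − c) − q₁/2.
Firm 1 maximizes expected profit; its first-order condition is 130 − q₁ − (1/2)E[q₂] − 11 = 0.
Substituting E[q₂] and solving: E[c₂] = 36, so q₁ = (130 − 2·11 + 36)/(3/2) = 96.
E[P] = 130 − (1/2)·(q₁ + E[q₂]) = 59; Firm 1's expected profit = (E[P] − 11)·q₁ = (59 − 11)·96 = 4608.

4608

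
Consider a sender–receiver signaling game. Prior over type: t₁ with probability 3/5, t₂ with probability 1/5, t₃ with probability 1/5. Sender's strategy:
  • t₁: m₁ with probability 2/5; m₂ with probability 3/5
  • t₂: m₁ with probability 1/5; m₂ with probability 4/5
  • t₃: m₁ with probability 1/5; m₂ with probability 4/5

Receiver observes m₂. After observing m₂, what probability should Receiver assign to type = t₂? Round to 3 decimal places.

P(m₂) = (3/5)·(3/5) + (1/5)·(4/5) + (1/5)·(4/5) = 17/25
P(t₂ | m₂) = ((1/5)·(4/5)) / (17/25) = (4/25) / (17/25) = 4/17

0.235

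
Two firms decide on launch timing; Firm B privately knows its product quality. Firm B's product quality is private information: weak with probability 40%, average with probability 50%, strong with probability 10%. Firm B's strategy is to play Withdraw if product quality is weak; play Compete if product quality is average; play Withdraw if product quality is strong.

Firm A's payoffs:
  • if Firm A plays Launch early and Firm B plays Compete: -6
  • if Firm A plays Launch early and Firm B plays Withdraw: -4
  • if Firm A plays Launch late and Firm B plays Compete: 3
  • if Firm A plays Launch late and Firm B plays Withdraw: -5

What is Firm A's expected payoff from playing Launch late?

-1

Take the expectation over Firm B's product quality, weighting each type's action by its prior probability.
E[Launch late] = 0.4·(-5) + 0.5·3 + 0.1·(-5) = (-2) + 1.5 + (-0.5) = -1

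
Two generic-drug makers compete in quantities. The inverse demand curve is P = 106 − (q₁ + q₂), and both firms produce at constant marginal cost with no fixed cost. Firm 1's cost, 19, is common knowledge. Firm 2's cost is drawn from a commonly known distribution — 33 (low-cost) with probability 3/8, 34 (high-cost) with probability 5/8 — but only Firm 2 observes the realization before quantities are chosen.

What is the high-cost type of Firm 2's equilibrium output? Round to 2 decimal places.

Type-c best response for Firm 2: q₂(c) = (106 − c)/2 − q₁/2.
Firm 1 maximizes expected profit; its first-order condition is 106 − 2q₁ − E[q₂] − 19 = 0.
Substituting E[q₂] and solving: E[c₂] = 33.625, so q₁ = (106 − 2·19 + 33.625)/3 = 33.875.
q₂(high-cost) = (106 − 34 − 33.875)/2 = 19.0625.

19.06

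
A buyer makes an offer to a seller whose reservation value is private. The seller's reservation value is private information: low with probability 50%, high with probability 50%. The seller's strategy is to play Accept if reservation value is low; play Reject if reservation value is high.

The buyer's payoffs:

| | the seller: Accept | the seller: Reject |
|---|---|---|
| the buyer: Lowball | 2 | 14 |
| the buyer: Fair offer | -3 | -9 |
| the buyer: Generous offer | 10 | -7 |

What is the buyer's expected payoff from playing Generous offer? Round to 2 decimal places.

E[Generous offer] = 0.5·10 + 0.5·(-7) = 5 + (-3.5) = 1.5

1.50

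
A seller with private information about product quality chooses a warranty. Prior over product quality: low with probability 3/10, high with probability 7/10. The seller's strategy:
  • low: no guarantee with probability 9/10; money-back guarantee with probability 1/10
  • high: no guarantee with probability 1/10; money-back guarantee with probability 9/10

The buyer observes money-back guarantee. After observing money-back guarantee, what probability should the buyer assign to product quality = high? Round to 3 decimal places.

0.955

Apply Bayes' rule using the sender's strategy as the likelihood.
P(money-back guarantee) = (3/10)·(1/10) + (7/10)·(9/10) = 33/50
P(high | money-back guarantee) = ((7/10)·(9/10)) / (33/50) = (63/100) / (33/50) = 21/22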